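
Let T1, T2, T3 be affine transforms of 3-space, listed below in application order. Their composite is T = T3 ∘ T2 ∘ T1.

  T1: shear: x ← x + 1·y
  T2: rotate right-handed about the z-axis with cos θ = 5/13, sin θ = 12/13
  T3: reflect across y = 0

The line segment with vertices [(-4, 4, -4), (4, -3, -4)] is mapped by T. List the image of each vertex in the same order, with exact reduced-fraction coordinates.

image vertices: (-48/13, -20/13, -4), (41/13, 3/13, -4)

T1 shear: x ← x + 1·y: (-4, 4, -4) → (0, 4, -4); (4, -3, -4) → (1, -3, -4)
T2 rotate right-handed about the z-axis with cos θ = 5/13, sin θ = 12/13: (0, 4, -4) → (-48/13, 20/13, -4); (1, -3, -4) → (41/13, -3/13, -4)
T3 reflect across y = 0: (-48/13, 20/13, -4) → (-48/13, -20/13, -4); (41/13, -3/13, -4) → (41/13, 3/13, -4)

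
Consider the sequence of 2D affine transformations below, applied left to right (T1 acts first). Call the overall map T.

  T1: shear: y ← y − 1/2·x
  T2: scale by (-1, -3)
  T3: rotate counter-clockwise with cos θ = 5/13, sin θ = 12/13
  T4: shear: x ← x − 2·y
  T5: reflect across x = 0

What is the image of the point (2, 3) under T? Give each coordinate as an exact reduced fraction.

T1 shear: y ← y − 1/2·x: (2, 3) → (2, 2)
T2 scale by (-1, -3): (2, 2) → (-2, -6)
T3 rotate counter-clockwise with cos θ = 5/13, sin θ = 12/13: (-2, -6) → (62/13, -54/13)
T4 shear: x ← x − 2·y: (62/13, -54/13) → (170/13, -54/13)
T5 reflect across x = 0: (170/13, -54/13) → (-170/13, -54/13)

T(p) = (-170/13, -54/13)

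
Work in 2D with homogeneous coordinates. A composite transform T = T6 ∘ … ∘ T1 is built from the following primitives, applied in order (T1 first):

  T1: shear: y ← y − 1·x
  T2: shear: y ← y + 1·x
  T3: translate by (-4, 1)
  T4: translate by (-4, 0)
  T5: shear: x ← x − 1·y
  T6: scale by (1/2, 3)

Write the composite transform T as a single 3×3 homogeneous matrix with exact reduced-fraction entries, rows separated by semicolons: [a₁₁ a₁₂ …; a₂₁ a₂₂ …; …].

T1 = [1 0 0; -1 1 0; 0 0 1]
T2·T1 = [1 0 0; 0 1 0; 0 0 1]
T3·…·T1 = [1 0 -4; 0 1 1; 0 0 1]
T4·…·T1 = [1 0 -8; 0 1 1; 0 0 1]
T5·…·T1 = [1 -1 -9; 0 1 1; 0 0 1]
T6·…·T1 = [1/2 -1/2 -9/2; 0 3 3; 0 0 1]

T = [1/2 -1/2 -9/2; 0 3 3; 0 0 1]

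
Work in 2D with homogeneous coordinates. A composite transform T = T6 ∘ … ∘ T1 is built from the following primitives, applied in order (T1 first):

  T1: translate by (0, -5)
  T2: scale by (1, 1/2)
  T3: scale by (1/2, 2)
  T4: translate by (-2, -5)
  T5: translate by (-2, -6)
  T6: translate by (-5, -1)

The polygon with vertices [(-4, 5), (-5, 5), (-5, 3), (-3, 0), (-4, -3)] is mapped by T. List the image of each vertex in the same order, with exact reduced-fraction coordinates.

T1 translate by (0, -5): (-4, 5) → (-4, 0); (-5, 5) → (-5, 0); (-5, 3) → (-5, -2); (-3, 0) → (-3, -5); (-4, -3) → (-4, -8)
T2 scale by (1, 1/2): (-4, 0) → (-4, 0); (-5, 0) → (-5, 0); (-5, -2) → (-5, -1); (-3, -5) → (-3, -5/2); (-4, -8) → (-4, -4)
T3 scale by (1/2, 2): (-4, 0) → (-2, 0); (-5, 0) → (-5/2, 0); (-5, -1) → (-5/2, -2); (-3, -5/2) → (-3/2, -5); (-4, -4) → (-2, -8)
T4 translate by (-2, -5): (-2, 0) → (-4, -5); (-5/2, 0) → (-9/2, -5); (-5/2, -2) → (-9/2, -7); (-3/2, -5) → (-7/2, -10); (-2, -8) → (-4, -13)
T5 translate by (-2, -6): (-4, -5) → (-6, -11); (-9/2, -5) → (-13/2, -11); (-9/2, -7) → (-13/2, -13); (-7/2, -10) → (-11/2, -16); (-4, -13) → (-6, -19)
T6 translate by (-5, -1): (-6, -11) → (-11, -12); (-13/2, -11) → (-23/2, -12); (-13/2, -13) → (-23/2, -14); (-11/2, -16) → (-21/2, -17); (-6, -19) → (-11, -20)

image vertices: (-11, -12), (-23/2, -12), (-23/2, -14), (-21/2, -17), (-11, -20)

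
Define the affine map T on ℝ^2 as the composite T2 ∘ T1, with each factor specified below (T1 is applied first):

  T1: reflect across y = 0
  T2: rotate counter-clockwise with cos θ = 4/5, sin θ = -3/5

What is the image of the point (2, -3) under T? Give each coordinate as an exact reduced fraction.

T(p) = (17/5, 6/5)

T1 reflect across y = 0: (2, -3) → (2, 3)
T2 rotate counter-clockwise with cos θ = 4/5, sin θ = -3/5: (2, 3) → (17/5, 6/5)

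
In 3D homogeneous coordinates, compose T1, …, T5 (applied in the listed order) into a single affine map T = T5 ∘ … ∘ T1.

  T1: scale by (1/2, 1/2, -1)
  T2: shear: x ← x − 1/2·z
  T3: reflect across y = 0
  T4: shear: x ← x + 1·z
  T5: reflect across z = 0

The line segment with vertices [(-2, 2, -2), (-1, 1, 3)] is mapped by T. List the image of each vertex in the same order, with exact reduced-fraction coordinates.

T1 scale by (1/2, 1/2, -1): (-2, 2, -2) → (-1, 1, 2); (-1, 1, 3) → (-1/2, 1/2, -3)
T2 shear: x ← x − 1/2·z: (-1, 1, 2) → (-2, 1, 2); (-1/2, 1/2, -3) → (1, 1/2, -3)
T3 reflect across y = 0: (-2, 1, 2) → (-2, -1, 2); (1, 1/2, -3) → (1, -1/2, -3)
T4 shear: x ← x + 1·z: (-2, -1, 2) → (0, -1, 2); (1, -1/2, -3) → (-2, -1/2, -3)
T5 reflect across z = 0: (0, -1, 2) → (0, -1, -2); (-2, -1/2, -3) → (-2, -1/2, 3)

image vertices: (0, -1, -2), (-2, -1/2, 3)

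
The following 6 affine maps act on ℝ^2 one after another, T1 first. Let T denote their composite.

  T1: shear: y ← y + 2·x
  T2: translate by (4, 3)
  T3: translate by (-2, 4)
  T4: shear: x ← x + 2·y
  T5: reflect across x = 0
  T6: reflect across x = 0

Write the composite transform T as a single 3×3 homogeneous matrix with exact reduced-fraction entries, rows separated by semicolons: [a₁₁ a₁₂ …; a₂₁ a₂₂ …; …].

T1 = [1 0 0; 2 1 0; 0 0 1]
T2·T1 = [1 0 4; 2 1 3; 0 0 1]
T3·…·T1 = [1 0 2; 2 1 7; 0 0 1]
T4·…·T1 = [5 2 16; 2 1 7; 0 0 1]
T5·…·T1 = [-5 -2 -16; 2 1 7; 0 0 1]
T6·…·T1 = [5 2 16; 2 1 7; 0 0 1]

T = [5 2 16; 2 1 7; 0 0 1]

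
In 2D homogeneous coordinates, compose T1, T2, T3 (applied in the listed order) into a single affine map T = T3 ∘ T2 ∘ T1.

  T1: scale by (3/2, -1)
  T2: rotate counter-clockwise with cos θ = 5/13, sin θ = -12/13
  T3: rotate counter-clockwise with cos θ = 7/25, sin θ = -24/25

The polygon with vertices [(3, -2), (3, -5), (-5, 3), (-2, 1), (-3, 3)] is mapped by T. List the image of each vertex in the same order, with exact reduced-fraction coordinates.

image vertices: (-1461/650, -1424/325), (-237/650, -2183/325), (2571/650, 2289/325), (111/65, 173/65), (81/50, 129/25)

T1 scale by (3/2, -1): (3, -2) → (9/2, 2); (3, -5) → (9/2, 5); (-5, 3) → (-15/2, -3); (-2, 1) → (-3, -1); (-3, 3) → (-9/2, -3)
T2 rotate counter-clockwise with cos θ = 5/13, sin θ = -12/13: (9/2, 2) → (93/26, -44/13); (9/2, 5) → (165/26, -29/13); (-15/2, -3) → (-147/26, 75/13); (-3, -1) → (-27/13, 31/13); (-9/2, -3) → (-9/2, 3)
T3 rotate counter-clockwise with cos θ = 7/25, sin θ = -24/25: (93/26, -44/13) → (-1461/650, -1424/325); (165/26, -29/13) → (-237/650, -2183/325); (-147/26, 75/13) → (2571/650, 2289/325); (-27/13, 31/13) → (111/65, 173/65); (-9/2, 3) → (81/50, 129/25)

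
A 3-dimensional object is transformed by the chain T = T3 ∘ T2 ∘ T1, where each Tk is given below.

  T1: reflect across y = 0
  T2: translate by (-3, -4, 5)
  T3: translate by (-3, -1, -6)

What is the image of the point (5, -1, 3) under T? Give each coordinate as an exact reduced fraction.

T(p) = (-1, -4, 2)

T1 reflect across y = 0: (5, -1, 3) → (5, 1, 3)
T2 translate by (-3, -4, 5): (5, 1, 3) → (2, -3, 8)
T3 translate by (-3, -1, -6): (2, -3, 8) → (-1, -4, 2)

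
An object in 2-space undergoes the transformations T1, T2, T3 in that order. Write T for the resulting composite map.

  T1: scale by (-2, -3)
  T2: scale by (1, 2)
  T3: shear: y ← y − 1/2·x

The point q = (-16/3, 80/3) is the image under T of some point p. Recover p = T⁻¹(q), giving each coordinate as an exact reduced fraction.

T1 = [-2 0 0; 0 -3 0; 0 0 1]
T2·T1 = [-2 0 0; 0 -6 0; 0 0 1]
T3·…·T1 = [-2 0 0; 1 -6 0; 0 0 1]
det M = 12; M⁻¹ = [-1/2 0 0; -1/12 -1/6 0; 0 0 1]
M⁻¹ · (-16/3, 80/3)ᵀ = (8/3, -4)ᵀ

p = (8/3, -4)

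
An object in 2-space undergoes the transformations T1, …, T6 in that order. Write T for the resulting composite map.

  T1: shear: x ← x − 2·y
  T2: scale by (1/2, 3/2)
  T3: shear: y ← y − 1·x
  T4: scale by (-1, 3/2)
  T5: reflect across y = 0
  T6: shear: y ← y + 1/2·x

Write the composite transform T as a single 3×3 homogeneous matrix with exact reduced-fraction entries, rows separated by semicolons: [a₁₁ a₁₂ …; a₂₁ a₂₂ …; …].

T = [-1/2 1 0; 1/2 -13/4 0; 0 0 1]

T1 = [1 -2 0; 0 1 0; 0 0 1]
T2·T1 = [1/2 -1 0; 0 3/2 0; 0 0 1]
T3·…·T1 = [1/2 -1 0; -1/2 5/2 0; 0 0 1]
T4·…·T1 = [-1/2 1 0; -3/4 15/4 0; 0 0 1]
T5·…·T1 = [-1/2 1 0; 3/4 -15/4 0; 0 0 1]
T6·…·T1 = [-1/2 1 0; 1/2 -13/4 0; 0 0 1]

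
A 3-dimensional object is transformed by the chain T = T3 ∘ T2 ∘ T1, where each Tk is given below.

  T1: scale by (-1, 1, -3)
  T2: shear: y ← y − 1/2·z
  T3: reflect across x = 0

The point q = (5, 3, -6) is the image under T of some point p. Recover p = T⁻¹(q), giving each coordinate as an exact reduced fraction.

p = (5, 0, 2)

T1 = [-1 0 0 0; 0 1 0 0; 0 0 -3 0; 0 0 0 1]
T2·T1 = [-1 0 0 0; 0 1 3/2 0; 0 0 -3 0; 0 0 0 1]
T3·…·T1 = [1 0 0 0; 0 1 3/2 0; 0 0 -3 0; 0 0 0 1]
det M = -3; M⁻¹ = [1 0 0 0; 0 1 1/2 0; 0 0 -1/3 0; 0 0 0 1]
M⁻¹ · (5, 3, -6)ᵀ = (5, 0, 2)ᵀ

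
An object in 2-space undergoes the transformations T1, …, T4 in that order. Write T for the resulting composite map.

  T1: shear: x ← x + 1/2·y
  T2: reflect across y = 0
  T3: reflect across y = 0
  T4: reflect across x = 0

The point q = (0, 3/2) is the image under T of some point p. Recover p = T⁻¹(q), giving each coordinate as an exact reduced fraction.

p = (-3/4, 3/2)

T1 = [1 1/2 0; 0 1 0; 0 0 1]
T2·T1 = [1 1/2 0; 0 -1 0; 0 0 1]
T3·…·T1 = [1 1/2 0; 0 1 0; 0 0 1]
T4·…·T1 = [-1 -1/2 0; 0 1 0; 0 0 1]
det M = -1; M⁻¹ = [-1 -1/2 0; 0 1 0; 0 0 1]
M⁻¹ · (0, 3/2)ᵀ = (-3/4, 3/2)ᵀ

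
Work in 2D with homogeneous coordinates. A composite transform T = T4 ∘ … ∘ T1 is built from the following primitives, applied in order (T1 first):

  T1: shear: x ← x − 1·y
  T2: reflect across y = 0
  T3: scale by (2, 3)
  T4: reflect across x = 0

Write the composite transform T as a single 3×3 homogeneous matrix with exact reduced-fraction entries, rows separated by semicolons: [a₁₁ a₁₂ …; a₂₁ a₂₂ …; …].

T1 = [1 -1 0; 0 1 0; 0 0 1]
T2·T1 = [1 -1 0; 0 -1 0; 0 0 1]
T3·…·T1 = [2 -2 0; 0 -3 0; 0 0 1]
T4·…·T1 = [-2 2 0; 0 -3 0; 0 0 1]

T = [-2 2 0; 0 -3 0; 0 0 1]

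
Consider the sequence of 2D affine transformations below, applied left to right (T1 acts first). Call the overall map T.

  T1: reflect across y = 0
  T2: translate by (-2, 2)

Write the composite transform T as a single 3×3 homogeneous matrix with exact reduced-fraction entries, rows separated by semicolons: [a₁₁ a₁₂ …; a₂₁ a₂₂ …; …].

T = [1 0 -2; 0 -1 2; 0 0 1]

T1 = [1 0 0; 0 -1 0; 0 0 1]
T2·T1 = [1 0 -2; 0 -1 2; 0 0 1]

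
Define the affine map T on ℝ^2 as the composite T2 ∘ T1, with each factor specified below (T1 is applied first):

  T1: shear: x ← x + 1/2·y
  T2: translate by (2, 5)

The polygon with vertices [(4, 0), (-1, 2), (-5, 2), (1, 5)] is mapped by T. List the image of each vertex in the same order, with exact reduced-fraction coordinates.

image vertices: (6, 5), (2, 7), (-2, 7), (11/2, 10)

T1 shear: x ← x + 1/2·y: (4, 0) → (4, 0); (-1, 2) → (0, 2); (-5, 2) → (-4, 2); (1, 5) → (7/2, 5)
T2 translate by (2, 5): (4, 0) → (6, 5); (0, 2) → (2, 7); (-4, 2) → (-2, 7); (7/2, 5) → (11/2, 10)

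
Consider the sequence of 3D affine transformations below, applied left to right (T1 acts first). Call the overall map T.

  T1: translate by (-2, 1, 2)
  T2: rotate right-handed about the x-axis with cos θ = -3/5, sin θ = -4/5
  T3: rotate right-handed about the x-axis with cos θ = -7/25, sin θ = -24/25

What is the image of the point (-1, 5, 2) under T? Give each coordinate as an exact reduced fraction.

T1 translate by (-2, 1, 2): (-1, 5, 2) → (-3, 6, 4)
T2 rotate right-handed about the x-axis with cos θ = -3/5, sin θ = -4/5: (-3, 6, 4) → (-3, -2/5, -36/5)
T3 rotate right-handed about the x-axis with cos θ = -7/25, sin θ = -24/25: (-3, -2/5, -36/5) → (-3, -34/5, 12/5)

T(p) = (-3, -34/5, 12/5)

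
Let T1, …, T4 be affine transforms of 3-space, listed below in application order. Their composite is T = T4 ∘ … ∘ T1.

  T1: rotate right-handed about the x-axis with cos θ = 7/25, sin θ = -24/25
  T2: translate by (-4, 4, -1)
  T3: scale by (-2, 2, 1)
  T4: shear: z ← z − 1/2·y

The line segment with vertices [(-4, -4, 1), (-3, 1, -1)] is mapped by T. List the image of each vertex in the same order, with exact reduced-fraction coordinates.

T1 rotate right-handed about the x-axis with cos θ = 7/25, sin θ = -24/25: (-4, -4, 1) → (-4, -4/25, 103/25); (-3, 1, -1) → (-3, -17/25, -31/25)
T2 translate by (-4, 4, -1): (-4, -4/25, 103/25) → (-8, 96/25, 78/25); (-3, -17/25, -31/25) → (-7, 83/25, -56/25)
T3 scale by (-2, 2, 1): (-8, 96/25, 78/25) → (16, 192/25, 78/25); (-7, 83/25, -56/25) → (14, 166/25, -56/25)
T4 shear: z ← z − 1/2·y: (16, 192/25, 78/25) → (16, 192/25, -18/25); (14, 166/25, -56/25) → (14, 166/25, -139/25)

image vertices: (16, 192/25, -18/25), (14, 166/25, -139/25)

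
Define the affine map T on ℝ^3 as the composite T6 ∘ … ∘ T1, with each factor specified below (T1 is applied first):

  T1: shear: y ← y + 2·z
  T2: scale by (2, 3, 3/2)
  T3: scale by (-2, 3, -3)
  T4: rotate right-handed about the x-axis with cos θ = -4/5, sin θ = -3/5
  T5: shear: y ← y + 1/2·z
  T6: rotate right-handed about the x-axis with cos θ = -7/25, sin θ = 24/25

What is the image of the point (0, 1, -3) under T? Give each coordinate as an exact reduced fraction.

T(p) = (0, -3771/125, 5697/125)

T1 shear: y ← y + 2·z: (0, 1, -3) → (0, -5, -3)
T2 scale by (2, 3, 3/2): (0, -5, -3) → (0, -15, -9/2)
T3 scale by (-2, 3, -3): (0, -15, -9/2) → (0, -45, 27/2)
T4 rotate right-handed about the x-axis with cos θ = -4/5, sin θ = -3/5: (0, -45, 27/2) → (0, 441/10, 81/5)
T5 shear: y ← y + 1/2·z: (0, 441/10, 81/5) → (0, 261/5, 81/5)
T6 rotate right-handed about the x-axis with cos θ = -7/25, sin θ = 24/25: (0, 261/5, 81/5) → (0, -3771/125, 5697/125)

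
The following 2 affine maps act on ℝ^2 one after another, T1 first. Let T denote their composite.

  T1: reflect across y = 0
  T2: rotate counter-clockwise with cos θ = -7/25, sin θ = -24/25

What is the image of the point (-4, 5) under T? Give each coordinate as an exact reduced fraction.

T(p) = (-92/25, 131/25)

T1 reflect across y = 0: (-4, 5) → (-4, -5)
T2 rotate counter-clockwise with cos θ = -7/25, sin θ = -24/25: (-4, -5) → (-92/25, 131/25)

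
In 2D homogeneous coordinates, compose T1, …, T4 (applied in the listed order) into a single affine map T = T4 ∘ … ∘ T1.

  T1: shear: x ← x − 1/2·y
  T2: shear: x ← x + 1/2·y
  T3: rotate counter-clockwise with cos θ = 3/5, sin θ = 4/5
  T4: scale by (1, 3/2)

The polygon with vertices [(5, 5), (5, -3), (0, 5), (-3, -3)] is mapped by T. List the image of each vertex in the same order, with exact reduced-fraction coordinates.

T1 shear: x ← x − 1/2·y: (5, 5) → (5/2, 5); (5, -3) → (13/2, -3); (0, 5) → (-5/2, 5); (-3, -3) → (-3/2, -3)
T2 shear: x ← x + 1/2·y: (5/2, 5) → (5, 5); (13/2, -3) → (5, -3); (-5/2, 5) → (0, 5); (-3/2, -3) → (-3, -3)
T3 rotate counter-clockwise with cos θ = 3/5, sin θ = 4/5: (5, 5) → (-1, 7); (5, -3) → (27/5, 11/5); (0, 5) → (-4, 3); (-3, -3) → (3/5, -21/5)
T4 scale by (1, 3/2): (-1, 7) → (-1, 21/2); (27/5, 11/5) → (27/5, 33/10); (-4, 3) → (-4, 9/2); (3/5, -21/5) → (3/5, -63/10)

image vertices: (-1, 21/2), (27/5, 33/10), (-4, 9/2), (3/5, -63/10)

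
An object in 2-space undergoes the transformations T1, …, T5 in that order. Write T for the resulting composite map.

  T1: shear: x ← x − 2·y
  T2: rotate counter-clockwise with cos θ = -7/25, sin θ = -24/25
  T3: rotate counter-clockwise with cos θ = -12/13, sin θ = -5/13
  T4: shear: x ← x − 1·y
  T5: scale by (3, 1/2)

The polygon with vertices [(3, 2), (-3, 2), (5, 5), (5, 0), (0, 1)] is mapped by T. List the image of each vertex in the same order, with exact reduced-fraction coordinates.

image vertices: (-129/65, -79/130), (5817/325, -2333/650), (216/65, -359/130), (-1077/65, 323/130), (1293/325, -341/325)

T1 shear: x ← x − 2·y: (3, 2) → (-1, 2); (-3, 2) → (-7, 2); (5, 5) → (-5, 5); (5, 0) → (5, 0); (0, 1) → (-2, 1)
T2 rotate counter-clockwise with cos θ = -7/25, sin θ = -24/25: (-1, 2) → (11/5, 2/5); (-7, 2) → (97/25, 154/25); (-5, 5) → (31/5, 17/5); (5, 0) → (-7/5, -24/5); (-2, 1) → (38/25, 41/25)
T3 rotate counter-clockwise with cos θ = -12/13, sin θ = -5/13: (11/5, 2/5) → (-122/65, -79/65); (97/25, 154/25) → (-394/325, -2333/325); (31/5, 17/5) → (-287/65, -359/65); (-7/5, -24/5) → (-36/65, 323/65); (38/25, 41/25) → (-251/325, -682/325)
T4 shear: x ← x − 1·y: (-122/65, -79/65) → (-43/65, -79/65); (-394/325, -2333/325) → (1939/325, -2333/325); (-287/65, -359/65) → (72/65, -359/65); (-36/65, 323/65) → (-359/65, 323/65); (-251/325, -682/325) → (431/325, -682/325)
T5 scale by (3, 1/2): (-43/65, -79/65) → (-129/65, -79/130); (1939/325, -2333/325) → (5817/325, -2333/650); (72/65, -359/65) → (216/65, -359/130); (-359/65, 323/65) → (-1077/65, 323/130); (431/325, -682/325) → (1293/325, -341/325)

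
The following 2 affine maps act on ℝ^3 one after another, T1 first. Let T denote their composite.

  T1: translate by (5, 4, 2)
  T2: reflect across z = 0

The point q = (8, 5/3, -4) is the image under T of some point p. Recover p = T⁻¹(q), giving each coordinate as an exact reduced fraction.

T1 = [1 0 0 5; 0 1 0 4; 0 0 1 2; 0 0 0 1]
T2·T1 = [1 0 0 5; 0 1 0 4; 0 0 -1 -2; 0 0 0 1]
det M = -1; M⁻¹ = [1 0 0 -5; 0 1 0 -4; 0 0 -1 -2; 0 0 0 1]
M⁻¹ · (8, 5/3, -4)ᵀ = (3, -7/3, 2)ᵀ

p = (3, -7/3, 2)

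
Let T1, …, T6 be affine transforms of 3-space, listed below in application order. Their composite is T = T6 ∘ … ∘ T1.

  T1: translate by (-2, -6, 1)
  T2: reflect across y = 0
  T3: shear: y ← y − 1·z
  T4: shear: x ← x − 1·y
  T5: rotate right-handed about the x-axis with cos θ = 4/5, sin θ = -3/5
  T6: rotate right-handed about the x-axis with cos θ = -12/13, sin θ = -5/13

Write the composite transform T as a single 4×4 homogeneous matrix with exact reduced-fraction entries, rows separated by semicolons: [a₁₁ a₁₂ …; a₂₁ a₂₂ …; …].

T1 = [1 0 0 -2; 0 1 0 -6; 0 0 1 1; 0 0 0 1]
T2·T1 = [1 0 0 -2; 0 -1 0 6; 0 0 1 1; 0 0 0 1]
T3·…·T1 = [1 0 0 -2; 0 -1 -1 5; 0 0 1 1; 0 0 0 1]
T4·…·T1 = [1 1 1 -7; 0 -1 -1 5; 0 0 1 1; 0 0 0 1]
T5·…·T1 = [1 1 1 -7; 0 -4/5 -1/5 23/5; 0 3/5 7/5 -11/5; 0 0 0 1]
T6·…·T1 = [1 1 1 -7; 0 63/65 47/65 -331/65; 0 -16/65 -79/65 17/65; 0 0 0 1]

T = [1 1 1 -7; 0 63/65 47/65 -331/65; 0 -16/65 -79/65 17/65; 0 0 0 1]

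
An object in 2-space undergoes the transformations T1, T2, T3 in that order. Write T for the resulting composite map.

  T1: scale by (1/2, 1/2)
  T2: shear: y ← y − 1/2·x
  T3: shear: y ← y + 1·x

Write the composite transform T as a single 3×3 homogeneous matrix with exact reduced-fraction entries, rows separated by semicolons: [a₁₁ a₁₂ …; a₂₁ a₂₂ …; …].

T1 = [1/2 0 0; 0 1/2 0; 0 0 1]
T2·T1 = [1/2 0 0; -1/4 1/2 0; 0 0 1]
T3·…·T1 = [1/2 0 0; 1/4 1/2 0; 0 0 1]

T = [1/2 0 0; 1/4 1/2 0; 0 0 1]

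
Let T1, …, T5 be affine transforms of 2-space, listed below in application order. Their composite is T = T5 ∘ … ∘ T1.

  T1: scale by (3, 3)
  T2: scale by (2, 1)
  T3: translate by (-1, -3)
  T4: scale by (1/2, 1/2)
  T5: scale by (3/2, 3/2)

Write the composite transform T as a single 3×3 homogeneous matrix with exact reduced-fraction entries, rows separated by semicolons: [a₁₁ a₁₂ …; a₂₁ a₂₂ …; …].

T1 = [3 0 0; 0 3 0; 0 0 1]
T2·T1 = [6 0 0; 0 3 0; 0 0 1]
T3·…·T1 = [6 0 -1; 0 3 -3; 0 0 1]
T4·…·T1 = [3 0 -1/2; 0 3/2 -3/2; 0 0 1]
T5·…·T1 = [9/2 0 -3/4; 0 9/4 -9/4; 0 0 1]

T = [9/2 0 -3/4; 0 9/4 -9/4; 0 0 1]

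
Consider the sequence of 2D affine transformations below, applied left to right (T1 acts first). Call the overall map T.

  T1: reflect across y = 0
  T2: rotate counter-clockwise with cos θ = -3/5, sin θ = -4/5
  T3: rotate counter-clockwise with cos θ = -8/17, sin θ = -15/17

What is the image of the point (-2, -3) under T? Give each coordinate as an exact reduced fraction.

T1 reflect across y = 0: (-2, -3) → (-2, 3)
T2 rotate counter-clockwise with cos θ = -3/5, sin θ = -4/5: (-2, 3) → (18/5, -1/5)
T3 rotate counter-clockwise with cos θ = -8/17, sin θ = -15/17: (18/5, -1/5) → (-159/85, -262/85)

T(p) = (-159/85, -262/85)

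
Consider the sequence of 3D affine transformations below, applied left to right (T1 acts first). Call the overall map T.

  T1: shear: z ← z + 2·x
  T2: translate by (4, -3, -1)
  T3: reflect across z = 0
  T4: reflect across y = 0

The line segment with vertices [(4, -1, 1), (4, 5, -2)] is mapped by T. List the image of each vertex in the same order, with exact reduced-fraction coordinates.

image vertices: (8, 4, -8), (8, -2, -5)

T1 shear: z ← z + 2·x: (4, -1, 1) → (4, -1, 9); (4, 5, -2) → (4, 5, 6)
T2 translate by (4, -3, -1): (4, -1, 9) → (8, -4, 8); (4, 5, 6) → (8, 2, 5)
T3 reflect across z = 0: (8, -4, 8) → (8, -4, -8); (8, 2, 5) → (8, 2, -5)
T4 reflect across y = 0: (8, -4, -8) → (8, 4, -8); (8, 2, -5) → (8, -2, -5)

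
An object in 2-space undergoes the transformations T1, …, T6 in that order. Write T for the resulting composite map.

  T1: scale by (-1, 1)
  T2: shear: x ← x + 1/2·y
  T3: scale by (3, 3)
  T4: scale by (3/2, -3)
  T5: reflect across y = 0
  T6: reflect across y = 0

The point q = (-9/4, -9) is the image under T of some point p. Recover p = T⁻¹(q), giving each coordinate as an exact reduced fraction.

p = (1, 1)

T1 = [-1 0 0; 0 1 0; 0 0 1]
T2·T1 = [-1 1/2 0; 0 1 0; 0 0 1]
T3·…·T1 = [-3 3/2 0; 0 3 0; 0 0 1]
T4·…·T1 = [-9/2 9/4 0; 0 -9 0; 0 0 1]
T5·…·T1 = [-9/2 9/4 0; 0 9 0; 0 0 1]
T6·…·T1 = [-9/2 9/4 0; 0 -9 0; 0 0 1]
det M = 81/2; M⁻¹ = [-2/9 -1/18 0; 0 -1/9 0; 0 0 1]
M⁻¹ · (-9/4, -9)ᵀ = (1, 1)ᵀ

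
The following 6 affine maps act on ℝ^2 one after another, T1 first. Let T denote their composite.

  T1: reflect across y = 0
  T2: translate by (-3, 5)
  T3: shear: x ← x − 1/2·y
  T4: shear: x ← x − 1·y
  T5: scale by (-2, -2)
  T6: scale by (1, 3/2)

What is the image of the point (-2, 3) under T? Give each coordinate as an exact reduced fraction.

T1 reflect across y = 0: (-2, 3) → (-2, -3)
T2 translate by (-3, 5): (-2, -3) → (-5, 2)
T3 shear: x ← x − 1/2·y: (-5, 2) → (-6, 2)
T4 shear: x ← x − 1·y: (-6, 2) → (-8, 2)
T5 scale by (-2, -2): (-8, 2) → (16, -4)
T6 scale by (1, 3/2): (16, -4) → (16, -6)

T(p) = (16, -6)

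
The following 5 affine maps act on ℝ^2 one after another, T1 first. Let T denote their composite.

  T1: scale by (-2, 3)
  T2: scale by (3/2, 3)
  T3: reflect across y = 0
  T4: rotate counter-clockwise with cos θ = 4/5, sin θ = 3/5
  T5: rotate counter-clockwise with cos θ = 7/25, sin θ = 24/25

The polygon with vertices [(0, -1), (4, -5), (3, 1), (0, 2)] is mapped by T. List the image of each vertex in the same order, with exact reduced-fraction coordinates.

T1 scale by (-2, 3): (0, -1) → (0, -3); (4, -5) → (-8, -15); (3, 1) → (-6, 3); (0, 2) → (0, 6)
T2 scale by (3/2, 3): (0, -3) → (0, -9); (-8, -15) → (-12, -45); (-6, 3) → (-9, 9); (0, 6) → (0, 18)
T3 reflect across y = 0: (0, -9) → (0, 9); (-12, -45) → (-12, 45); (-9, 9) → (-9, -9); (0, 18) → (0, -18)
T4 rotate counter-clockwise with cos θ = 4/5, sin θ = 3/5: (0, 9) → (-27/5, 36/5); (-12, 45) → (-183/5, 144/5); (-9, -9) → (-9/5, -63/5); (0, -18) → (54/5, -72/5)
T5 rotate counter-clockwise with cos θ = 7/25, sin θ = 24/25: (-27/5, 36/5) → (-1053/125, -396/125); (-183/5, 144/5) → (-4737/125, -3384/125); (-9/5, -63/5) → (1449/125, -657/125); (54/5, -72/5) → (2106/125, 792/125)

image vertices: (-1053/125, -396/125), (-4737/125, -3384/125), (1449/125, -657/125), (2106/125, 792/125)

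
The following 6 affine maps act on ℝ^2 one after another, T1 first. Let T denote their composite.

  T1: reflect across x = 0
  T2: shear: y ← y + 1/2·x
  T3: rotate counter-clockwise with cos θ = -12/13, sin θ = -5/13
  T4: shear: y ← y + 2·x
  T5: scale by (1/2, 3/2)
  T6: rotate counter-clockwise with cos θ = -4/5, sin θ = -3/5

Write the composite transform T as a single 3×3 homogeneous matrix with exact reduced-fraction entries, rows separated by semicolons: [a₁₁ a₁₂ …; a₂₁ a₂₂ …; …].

T1 = [-1 0 0; 0 1 0; 0 0 1]
T2·T1 = [-1 0 0; -1/2 1 0; 0 0 1]
T3·…·T1 = [19/26 5/13 0; 11/13 -12/13 0; 0 0 1]
T4·…·T1 = [19/26 5/13 0; 30/13 -2/13 0; 0 0 1]
T5·…·T1 = [19/52 5/26 0; 45/13 -3/13 0; 0 0 1]
T6·…·T1 = [116/65 -19/65 0; -777/260 9/130 0; 0 0 1]

T = [116/65 -19/65 0; -777/260 9/130 0; 0 0 1]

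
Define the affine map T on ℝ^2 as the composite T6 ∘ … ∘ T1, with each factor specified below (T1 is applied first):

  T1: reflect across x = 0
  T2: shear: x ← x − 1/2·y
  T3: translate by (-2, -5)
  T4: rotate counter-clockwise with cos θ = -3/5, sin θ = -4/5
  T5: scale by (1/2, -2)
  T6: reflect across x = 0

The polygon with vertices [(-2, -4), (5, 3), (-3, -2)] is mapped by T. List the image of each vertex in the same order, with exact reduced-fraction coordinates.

T1 reflect across x = 0: (-2, -4) → (2, -4); (5, 3) → (-5, 3); (-3, -2) → (3, -2)
T2 shear: x ← x − 1/2·y: (2, -4) → (4, -4); (-5, 3) → (-13/2, 3); (3, -2) → (4, -2)
T3 translate by (-2, -5): (4, -4) → (2, -9); (-13/2, 3) → (-17/2, -2); (4, -2) → (2, -7)
T4 rotate counter-clockwise with cos θ = -3/5, sin θ = -4/5: (2, -9) → (-42/5, 19/5); (-17/2, -2) → (7/2, 8); (2, -7) → (-34/5, 13/5)
T5 scale by (1/2, -2): (-42/5, 19/5) → (-21/5, -38/5); (7/2, 8) → (7/4, -16); (-34/5, 13/5) → (-17/5, -26/5)
T6 reflect across x = 0: (-21/5, -38/5) → (21/5, -38/5); (7/4, -16) → (-7/4, -16); (-17/5, -26/5) → (17/5, -26/5)

image vertices: (21/5, -38/5), (-7/4, -16), (17/5, -26/5)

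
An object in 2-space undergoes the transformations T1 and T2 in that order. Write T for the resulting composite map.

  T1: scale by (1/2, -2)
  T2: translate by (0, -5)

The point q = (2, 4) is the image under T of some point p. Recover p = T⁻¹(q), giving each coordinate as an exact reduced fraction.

T1 = [1/2 0 0; 0 -2 0; 0 0 1]
T2·T1 = [1/2 0 0; 0 -2 -5; 0 0 1]
det M = -1; M⁻¹ = [2 0 0; 0 -1/2 -5/2; 0 0 1]
M⁻¹ · (2, 4)ᵀ = (4, -9/2)ᵀ

p = (4, -9/2)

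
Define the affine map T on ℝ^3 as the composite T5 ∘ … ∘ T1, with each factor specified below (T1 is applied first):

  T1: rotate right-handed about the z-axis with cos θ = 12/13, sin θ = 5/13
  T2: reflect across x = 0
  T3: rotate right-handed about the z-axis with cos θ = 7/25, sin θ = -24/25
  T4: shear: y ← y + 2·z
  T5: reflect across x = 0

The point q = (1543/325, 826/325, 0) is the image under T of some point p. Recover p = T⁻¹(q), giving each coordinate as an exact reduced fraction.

T1 = [12/13 -5/13 0 0; 5/13 12/13 0 0; 0 0 1 0; 0 0 0 1]
T2·T1 = [-12/13 5/13 0 0; 5/13 12/13 0 0; 0 0 1 0; 0 0 0 1]
T3·…·T1 = [36/325 323/325 0 0; 323/325 -36/325 0 0; 0 0 1 0; 0 0 0 1]
T4·…·T1 = [36/325 323/325 0 0; 323/325 -36/325 2 0; 0 0 1 0; 0 0 0 1]
T5·…·T1 = [-36/325 -323/325 0 0; 323/325 -36/325 2 0; 0 0 1 0; 0 0 0 1]
det M = 1; M⁻¹ = [-36/325 323/325 -646/325 0; -323/325 -36/325 72/325 0; 0 0 1 0; 0 0 0 1]
M⁻¹ · (1543/325, 826/325, 0)ᵀ = (2, -5, 0)ᵀ

p = (2, -5, 0)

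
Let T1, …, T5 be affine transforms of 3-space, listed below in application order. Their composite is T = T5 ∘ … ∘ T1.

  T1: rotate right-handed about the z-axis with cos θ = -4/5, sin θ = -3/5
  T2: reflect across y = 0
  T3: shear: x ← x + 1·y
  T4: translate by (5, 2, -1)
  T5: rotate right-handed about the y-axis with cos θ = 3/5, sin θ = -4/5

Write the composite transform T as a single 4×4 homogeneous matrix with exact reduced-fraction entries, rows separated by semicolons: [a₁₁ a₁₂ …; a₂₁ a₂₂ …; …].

T1 = [-4/5 3/5 0 0; -3/5 -4/5 0 0; 0 0 1 0; 0 0 0 1]
T2·T1 = [-4/5 3/5 0 0; 3/5 4/5 0 0; 0 0 1 0; 0 0 0 1]
T3·…·T1 = [-1/5 7/5 0 0; 3/5 4/5 0 0; 0 0 1 0; 0 0 0 1]
T4·…·T1 = [-1/5 7/5 0 5; 3/5 4/5 0 2; 0 0 1 -1; 0 0 0 1]
T5·…·T1 = [-3/25 21/25 -4/5 19/5; 3/5 4/5 0 2; -4/25 28/25 3/5 17/5; 0 0 0 1]

T = [-3/25 21/25 -4/5 19/5; 3/5 4/5 0 2; -4/25 28/25 3/5 17/5; 0 0 0 1]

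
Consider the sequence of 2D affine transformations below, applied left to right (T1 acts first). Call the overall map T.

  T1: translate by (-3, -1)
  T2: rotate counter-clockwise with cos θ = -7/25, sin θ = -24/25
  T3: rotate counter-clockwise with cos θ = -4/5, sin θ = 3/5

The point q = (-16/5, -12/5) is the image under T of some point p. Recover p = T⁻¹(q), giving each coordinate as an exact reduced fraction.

T1 = [1 0 -3; 0 1 -1; 0 0 1]
T2·T1 = [-7/25 24/25 -3/25; -24/25 -7/25 79/25; 0 0 1]
T3·…·T1 = [4/5 -3/5 -9/5; 3/5 4/5 -13/5; 0 0 1]
det M = 1; M⁻¹ = [4/5 3/5 3; -3/5 4/5 1; 0 0 1]
M⁻¹ · (-16/5, -12/5)ᵀ = (-1, 1)ᵀ

p = (-1, 1)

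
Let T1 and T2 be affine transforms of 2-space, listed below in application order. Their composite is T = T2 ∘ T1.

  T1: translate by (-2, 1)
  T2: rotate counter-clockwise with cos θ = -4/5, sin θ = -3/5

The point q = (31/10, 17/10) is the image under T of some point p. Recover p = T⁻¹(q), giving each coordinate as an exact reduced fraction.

T1 = [1 0 -2; 0 1 1; 0 0 1]
T2·T1 = [-4/5 3/5 11/5; -3/5 -4/5 2/5; 0 0 1]
det M = 1; M⁻¹ = [-4/5 -3/5 2; 3/5 -4/5 -1; 0 0 1]
M⁻¹ · (31/10, 17/10)ᵀ = (-3/2, -1/2)ᵀ

p = (-3/2, -1/2)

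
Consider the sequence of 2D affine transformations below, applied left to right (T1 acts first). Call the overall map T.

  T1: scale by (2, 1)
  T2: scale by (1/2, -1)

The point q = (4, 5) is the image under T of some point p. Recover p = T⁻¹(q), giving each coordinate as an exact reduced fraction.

p = (4, -5)

T1 = [2 0 0; 0 1 0; 0 0 1]
T2·T1 = [1 0 0; 0 -1 0; 0 0 1]
det M = -1; M⁻¹ = [1 0 0; 0 -1 0; 0 0 1]
M⁻¹ · (4, 5)ᵀ = (4, -5)ᵀ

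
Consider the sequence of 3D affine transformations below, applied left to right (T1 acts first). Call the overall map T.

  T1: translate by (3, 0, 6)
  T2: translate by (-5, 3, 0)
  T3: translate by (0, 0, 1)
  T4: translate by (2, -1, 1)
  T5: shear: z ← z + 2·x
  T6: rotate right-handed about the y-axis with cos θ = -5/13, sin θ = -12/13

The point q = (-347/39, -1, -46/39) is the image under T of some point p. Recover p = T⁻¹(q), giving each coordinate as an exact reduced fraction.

T1 = [1 0 0 3; 0 1 0 0; 0 0 1 6; 0 0 0 1]
T2·T1 = [1 0 0 -2; 0 1 0 3; 0 0 1 6; 0 0 0 1]
T3·…·T1 = [1 0 0 -2; 0 1 0 3; 0 0 1 7; 0 0 0 1]
T4·…·T1 = [1 0 0 0; 0 1 0 2; 0 0 1 8; 0 0 0 1]
T5·…·T1 = [1 0 0 0; 0 1 0 2; 2 0 1 8; 0 0 0 1]
T6·…·T1 = [-29/13 0 -12/13 -96/13; 0 1 0 2; 2/13 0 -5/13 -40/13; 0 0 0 1]
det M = 1; M⁻¹ = [-5/13 0 12/13 0; 0 1 0 -2; -2/13 0 -29/13 -8; 0 0 0 1]
M⁻¹ · (-347/39, -1, -46/39)ᵀ = (7/3, -3, -4)ᵀ

p = (7/3, -3, -4)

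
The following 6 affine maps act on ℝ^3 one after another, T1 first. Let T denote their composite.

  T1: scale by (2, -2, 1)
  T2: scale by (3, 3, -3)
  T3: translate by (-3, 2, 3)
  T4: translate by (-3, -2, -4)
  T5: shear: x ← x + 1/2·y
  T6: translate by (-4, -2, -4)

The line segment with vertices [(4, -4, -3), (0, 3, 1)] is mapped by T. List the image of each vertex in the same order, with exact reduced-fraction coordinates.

T1 scale by (2, -2, 1): (4, -4, -3) → (8, 8, -3); (0, 3, 1) → (0, -6, 1)
T2 scale by (3, 3, -3): (8, 8, -3) → (24, 24, 9); (0, -6, 1) → (0, -18, -3)
T3 translate by (-3, 2, 3): (24, 24, 9) → (21, 26, 12); (0, -18, -3) → (-3, -16, 0)
T4 translate by (-3, -2, -4): (21, 26, 12) → (18, 24, 8); (-3, -16, 0) → (-6, -18, -4)
T5 shear: x ← x + 1/2·y: (18, 24, 8) → (30, 24, 8); (-6, -18, -4) → (-15, -18, -4)
T6 translate by (-4, -2, -4): (30, 24, 8) → (26, 22, 4); (-15, -18, -4) → (-19, -20, -8)

image vertices: (26, 22, 4), (-19, -20, -8)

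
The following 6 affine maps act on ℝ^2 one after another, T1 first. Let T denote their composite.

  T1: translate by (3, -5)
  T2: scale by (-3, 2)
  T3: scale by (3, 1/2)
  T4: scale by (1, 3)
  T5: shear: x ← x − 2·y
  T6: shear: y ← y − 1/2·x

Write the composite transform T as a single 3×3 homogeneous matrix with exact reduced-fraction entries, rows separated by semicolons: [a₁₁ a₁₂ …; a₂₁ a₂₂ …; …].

T1 = [1 0 3; 0 1 -5; 0 0 1]
T2·T1 = [-3 0 -9; 0 2 -10; 0 0 1]
T3·…·T1 = [-9 0 -27; 0 1 -5; 0 0 1]
T4·…·T1 = [-9 0 -27; 0 3 -15; 0 0 1]
T5·…·T1 = [-9 -6 3; 0 3 -15; 0 0 1]
T6·…·T1 = [-9 -6 3; 9/2 6 -33/2; 0 0 1]

T = [-9 -6 3; 9/2 6 -33/2; 0 0 1]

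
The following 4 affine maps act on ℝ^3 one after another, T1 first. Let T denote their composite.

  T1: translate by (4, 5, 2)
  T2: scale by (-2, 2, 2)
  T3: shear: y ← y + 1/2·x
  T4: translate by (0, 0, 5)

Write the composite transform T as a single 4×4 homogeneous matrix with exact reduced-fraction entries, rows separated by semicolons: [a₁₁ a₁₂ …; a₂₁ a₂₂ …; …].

T = [-2 0 0 -8; -1 2 0 6; 0 0 2 9; 0 0 0 1]

T1 = [1 0 0 4; 0 1 0 5; 0 0 1 2; 0 0 0 1]
T2·T1 = [-2 0 0 -8; 0 2 0 10; 0 0 2 4; 0 0 0 1]
T3·…·T1 = [-2 0 0 -8; -1 2 0 6; 0 0 2 4; 0 0 0 1]
T4·…·T1 = [-2 0 0 -8; -1 2 0 6; 0 0 2 9; 0 0 0 1]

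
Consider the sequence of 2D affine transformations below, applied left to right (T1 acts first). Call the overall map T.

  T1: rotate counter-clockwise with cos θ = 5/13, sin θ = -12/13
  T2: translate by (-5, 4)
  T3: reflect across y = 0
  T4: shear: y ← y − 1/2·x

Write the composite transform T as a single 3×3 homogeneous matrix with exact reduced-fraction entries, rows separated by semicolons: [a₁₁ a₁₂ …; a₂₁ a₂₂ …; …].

T1 = [5/13 12/13 0; -12/13 5/13 0; 0 0 1]
T2·T1 = [5/13 12/13 -5; -12/13 5/13 4; 0 0 1]
T3·…·T1 = [5/13 12/13 -5; 12/13 -5/13 -4; 0 0 1]
T4·…·T1 = [5/13 12/13 -5; 19/26 -11/13 -3/2; 0 0 1]

T = [5/13 12/13 -5; 19/26 -11/13 -3/2; 0 0 1]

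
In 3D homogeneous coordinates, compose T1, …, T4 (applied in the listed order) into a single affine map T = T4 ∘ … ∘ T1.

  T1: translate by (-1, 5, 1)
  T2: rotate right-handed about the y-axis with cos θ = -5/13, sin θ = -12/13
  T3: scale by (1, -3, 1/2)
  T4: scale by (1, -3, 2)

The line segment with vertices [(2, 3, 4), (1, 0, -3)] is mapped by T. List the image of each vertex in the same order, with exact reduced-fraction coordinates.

image vertices: (-5, 72, -1), (24/13, 45, 10/13)

T1 translate by (-1, 5, 1): (2, 3, 4) → (1, 8, 5); (1, 0, -3) → (0, 5, -2)
T2 rotate right-handed about the y-axis with cos θ = -5/13, sin θ = -12/13: (1, 8, 5) → (-5, 8, -1); (0, 5, -2) → (24/13, 5, 10/13)
T3 scale by (1, -3, 1/2): (-5, 8, -1) → (-5, -24, -1/2); (24/13, 5, 10/13) → (24/13, -15, 5/13)
T4 scale by (1, -3, 2): (-5, -24, -1/2) → (-5, 72, -1); (24/13, -15, 5/13) → (24/13, 45, 10/13)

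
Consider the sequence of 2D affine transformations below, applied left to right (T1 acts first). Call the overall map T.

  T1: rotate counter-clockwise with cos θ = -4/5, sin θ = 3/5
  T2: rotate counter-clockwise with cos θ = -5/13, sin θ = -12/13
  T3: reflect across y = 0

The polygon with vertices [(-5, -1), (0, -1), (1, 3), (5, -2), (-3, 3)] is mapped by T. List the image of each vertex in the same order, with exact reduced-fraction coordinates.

T1 rotate counter-clockwise with cos θ = -4/5, sin θ = 3/5: (-5, -1) → (23/5, -11/5); (0, -1) → (3/5, 4/5); (1, 3) → (-13/5, -9/5); (5, -2) → (-14/5, 23/5); (-3, 3) → (3/5, -21/5)
T2 rotate counter-clockwise with cos θ = -5/13, sin θ = -12/13: (23/5, -11/5) → (-19/5, -17/5); (3/5, 4/5) → (33/65, -56/65); (-13/5, -9/5) → (-43/65, 201/65); (-14/5, 23/5) → (346/65, 53/65); (3/5, -21/5) → (-267/65, 69/65)
T3 reflect across y = 0: (-19/5, -17/5) → (-19/5, 17/5); (33/65, -56/65) → (33/65, 56/65); (-43/65, 201/65) → (-43/65, -201/65); (346/65, 53/65) → (346/65, -53/65); (-267/65, 69/65) → (-267/65, -69/65)

image vertices: (-19/5, 17/5), (33/65, 56/65), (-43/65, -201/65), (346/65, -53/65), (-267/65, -69/65)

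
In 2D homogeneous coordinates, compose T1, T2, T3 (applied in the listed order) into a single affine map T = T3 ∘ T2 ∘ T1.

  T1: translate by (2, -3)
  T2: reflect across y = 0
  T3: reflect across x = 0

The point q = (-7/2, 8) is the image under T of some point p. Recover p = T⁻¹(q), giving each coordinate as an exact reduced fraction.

T1 = [1 0 2; 0 1 -3; 0 0 1]
T2·T1 = [1 0 2; 0 -1 3; 0 0 1]
T3·…·T1 = [-1 0 -2; 0 -1 3; 0 0 1]
det M = 1; M⁻¹ = [-1 0 -2; 0 -1 3; 0 0 1]
M⁻¹ · (-7/2, 8)ᵀ = (3/2, -5)ᵀ

p = (3/2, -5)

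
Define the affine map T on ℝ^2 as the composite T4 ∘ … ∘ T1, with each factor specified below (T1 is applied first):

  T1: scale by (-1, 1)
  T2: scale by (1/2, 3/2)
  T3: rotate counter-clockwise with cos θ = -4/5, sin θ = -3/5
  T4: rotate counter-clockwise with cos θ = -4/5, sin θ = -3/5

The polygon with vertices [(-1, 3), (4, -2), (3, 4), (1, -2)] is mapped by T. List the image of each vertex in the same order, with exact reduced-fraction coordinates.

T1 scale by (-1, 1): (-1, 3) → (1, 3); (4, -2) → (-4, -2); (3, 4) → (-3, 4); (1, -2) → (-1, -2)
T2 scale by (1/2, 3/2): (1, 3) → (1/2, 9/2); (-4, -2) → (-2, -3); (-3, 4) → (-3/2, 6); (-1, -2) → (-1/2, -3)
T3 rotate counter-clockwise with cos θ = -4/5, sin θ = -3/5: (1/2, 9/2) → (23/10, -39/10); (-2, -3) → (-1/5, 18/5); (-3/2, 6) → (24/5, -39/10); (-1/2, -3) → (-7/5, 27/10)
T4 rotate counter-clockwise with cos θ = -4/5, sin θ = -3/5: (23/10, -39/10) → (-209/50, 87/50); (-1/5, 18/5) → (58/25, -69/25); (24/5, -39/10) → (-309/50, 6/25); (-7/5, 27/10) → (137/50, -33/25)

image vertices: (-209/50, 87/50), (58/25, -69/25), (-309/50, 6/25), (137/50, -33/25)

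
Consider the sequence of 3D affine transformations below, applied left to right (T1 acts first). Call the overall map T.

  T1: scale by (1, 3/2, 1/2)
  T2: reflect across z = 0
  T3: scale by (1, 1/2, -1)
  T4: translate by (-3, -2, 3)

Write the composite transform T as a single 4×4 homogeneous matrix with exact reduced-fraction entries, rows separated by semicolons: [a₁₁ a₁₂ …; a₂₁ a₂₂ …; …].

T = [1 0 0 -3; 0 3/4 0 -2; 0 0 1/2 3; 0 0 0 1]

T1 = [1 0 0 0; 0 3/2 0 0; 0 0 1/2 0; 0 0 0 1]
T2·T1 = [1 0 0 0; 0 3/2 0 0; 0 0 -1/2 0; 0 0 0 1]
T3·…·T1 = [1 0 0 0; 0 3/4 0 0; 0 0 1/2 0; 0 0 0 1]
T4·…·T1 = [1 0 0 -3; 0 3/4 0 -2; 0 0 1/2 3; 0 0 0 1]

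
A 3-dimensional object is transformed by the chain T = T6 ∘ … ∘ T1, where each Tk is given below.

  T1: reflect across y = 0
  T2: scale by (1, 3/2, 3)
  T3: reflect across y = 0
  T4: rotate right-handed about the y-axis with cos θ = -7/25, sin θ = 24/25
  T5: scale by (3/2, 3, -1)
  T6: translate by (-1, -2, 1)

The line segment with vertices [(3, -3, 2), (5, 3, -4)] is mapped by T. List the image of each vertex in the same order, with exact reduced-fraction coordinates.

image vertices: (319/50, -31/2, 139/25), (-1019/50, 23/2, 61/25)

T1 reflect across y = 0: (3, -3, 2) → (3, 3, 2); (5, 3, -4) → (5, -3, -4)
T2 scale by (1, 3/2, 3): (3, 3, 2) → (3, 9/2, 6); (5, -3, -4) → (5, -9/2, -12)
T3 reflect across y = 0: (3, 9/2, 6) → (3, -9/2, 6); (5, -9/2, -12) → (5, 9/2, -12)
T4 rotate right-handed about the y-axis with cos θ = -7/25, sin θ = 24/25: (3, -9/2, 6) → (123/25, -9/2, -114/25); (5, 9/2, -12) → (-323/25, 9/2, -36/25)
T5 scale by (3/2, 3, -1): (123/25, -9/2, -114/25) → (369/50, -27/2, 114/25); (-323/25, 9/2, -36/25) → (-969/50, 27/2, 36/25)
T6 translate by (-1, -2, 1): (369/50, -27/2, 114/25) → (319/50, -31/2, 139/25); (-969/50, 27/2, 36/25) → (-1019/50, 23/2, 61/25)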